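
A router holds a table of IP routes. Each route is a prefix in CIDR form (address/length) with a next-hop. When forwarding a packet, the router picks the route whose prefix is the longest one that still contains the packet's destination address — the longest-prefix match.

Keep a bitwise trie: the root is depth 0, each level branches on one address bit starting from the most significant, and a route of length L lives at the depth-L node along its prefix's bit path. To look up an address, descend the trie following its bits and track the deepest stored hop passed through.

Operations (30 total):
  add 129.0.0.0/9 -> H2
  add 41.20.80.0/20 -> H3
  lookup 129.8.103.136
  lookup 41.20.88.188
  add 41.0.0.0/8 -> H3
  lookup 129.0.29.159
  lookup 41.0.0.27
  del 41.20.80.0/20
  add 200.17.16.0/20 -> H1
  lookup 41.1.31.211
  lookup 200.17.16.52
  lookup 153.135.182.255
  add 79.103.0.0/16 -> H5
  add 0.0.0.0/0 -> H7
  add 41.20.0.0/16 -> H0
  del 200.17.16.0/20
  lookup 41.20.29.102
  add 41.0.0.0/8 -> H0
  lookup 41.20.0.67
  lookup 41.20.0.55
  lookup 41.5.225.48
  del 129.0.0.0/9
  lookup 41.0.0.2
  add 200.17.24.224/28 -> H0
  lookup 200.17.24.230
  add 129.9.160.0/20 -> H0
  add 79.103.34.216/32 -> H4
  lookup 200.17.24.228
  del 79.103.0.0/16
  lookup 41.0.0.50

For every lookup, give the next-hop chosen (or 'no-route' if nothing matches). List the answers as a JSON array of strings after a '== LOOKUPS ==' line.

Apply in order:
  add 129.0.0.0/9 -> H2 at depth 9
  add 41.20.80.0/20 -> H3 at depth 20
  ? 129.8.103.136  path d0:-→d1:-→d2:-→d3:-→d4:-→d5:-→d6:-→d7:-→d8:-→d9:H2  best=H2
  ? 41.20.88.188  path d0:-→d1:-→d2:-→d3:-→d4:-→d5:-→d6:-→d7:-→d8:-→d9:-→d10:-→d11:-→d12:-→d13:-→d14:-→d15:-→d16:-→d17:-→d18:-→d19:-→d20:H3  best=H3
  add 41.0.0.0/8 -> H3 at depth 8
  ? 129.0.29.159  path d0:-→d1:-→d2:-→d3:-→d4:-→d5:-→d6:-→d7:-→d8:-→d9:H2  best=H2
  ? 41.0.0.27  path d0:-→d1:-→d2:-→d3:-→d4:-→d5:-→d6:-→d7:-→d8:H3→d9:-→d10:-→d11:-  best=H3
  del 41.20.80.0/20 (clear depth 20)
  add 200.17.16.0/20 -> H1 at depth 20
  ? 41.1.31.211  path d0:-→d1:-→d2:-→d3:-→d4:-→d5:-→d6:-→d7:-→d8:H3→d9:-→d10:-→d11:-  best=H3
  ? 200.17.16.52  path d0:-→d1:-→d2:-→d3:-→d4:-→d5:-→d6:-→d7:-→d8:-→d9:-→d10:-→d11:-→d12:-→d13:-→d14:-→d15:-→d16:-→d17:-→d18:-→d19:-→d20:H1  best=H1
  ? 153.135.182.255  path d0:-→d1:-→d2:-→d3:-  best=no-route
  add 79.103.0.0/16 -> H5 at depth 16
  add 0.0.0.0/0 -> H7 at depth 0
  add 41.20.0.0/16 -> H0 at depth 16
  del 200.17.16.0/20 (clear depth 20)
  ? 41.20.29.102  path d0:H7→d1:-→d2:-→d3:-→d4:-→d5:-→d6:-→d7:-→d8:H3→d9:-→d10:-→d11:-→d12:-→d13:-→d14:-→d15:-→d16:H0→d17:-  best=H0
  add 41.0.0.0/8 -> H0 at depth 8
  ? 41.20.0.67  path d0:H7→d1:-→d2:-→d3:-→d4:-→d5:-→d6:-→d7:-→d8:H0→d9:-→d10:-→d11:-→d12:-→d13:-→d14:-→d15:-→d16:H0→d17:-  best=H0
  ? 41.20.0.55  path d0:H7→d1:-→d2:-→d3:-→d4:-→d5:-→d6:-→d7:-→d8:H0→d9:-→d10:-→d11:-→d12:-→d13:-→d14:-→d15:-→d16:H0→d17:-  best=H0
  ? 41.5.225.48  path d0:H7→d1:-→d2:-→d3:-→d4:-→d5:-→d6:-→d7:-→d8:H0→d9:-→d10:-→d11:-  best=H0
  del 129.0.0.0/9 (clear depth 9)
  ? 41.0.0.2  path d0:H7→d1:-→d2:-→d3:-→d4:-→d5:-→d6:-→d7:-→d8:H0→d9:-→d10:-→d11:-  best=H0
  add 200.17.24.224/28 -> H0 at depth 28
  ? 200.17.24.230  path d0:H7→d1:-→d2:-→d3:-→d4:-→d5:-→d6:-→d7:-→d8:-→d9:-→d10:-→d11:-→d12:-→d13:-→d14:-→d15:-→d16:-→d17:-→d18:-→d19:-→d20:-→d21:-→d22:-→d23:-→d24:-→d25:-→d26:-→d27:-→d28:H0  best=H0
  add 129.9.160.0/20 -> H0 at depth 20
  add 79.103.34.216/32 -> H4 at depth 32
  ? 200.17.24.228  path d0:H7→d1:-→d2:-→d3:-→d4:-→d5:-→d6:-→d7:-→d8:-→d9:-→d10:-→d11:-→d12:-→d13:-→d14:-→d15:-→d16:-→d17:-→d18:-→d19:-→d20:-→d21:-→d22:-→d23:-→d24:-→d25:-→d26:-→d27:-→d28:H0  best=H0
  del 79.103.0.0/16 (clear depth 16)
  ? 41.0.0.50  path d0:H7→d1:-→d2:-→d3:-→d4:-→d5:-→d6:-→d7:-→d8:H0→d9:-→d10:-→d11:-  best=H0

== LOOKUPS ==
["H2","H3","H2","H3","H3","H1","no-route","H0","H0","H0","H0","H0","H0","H0","H0"]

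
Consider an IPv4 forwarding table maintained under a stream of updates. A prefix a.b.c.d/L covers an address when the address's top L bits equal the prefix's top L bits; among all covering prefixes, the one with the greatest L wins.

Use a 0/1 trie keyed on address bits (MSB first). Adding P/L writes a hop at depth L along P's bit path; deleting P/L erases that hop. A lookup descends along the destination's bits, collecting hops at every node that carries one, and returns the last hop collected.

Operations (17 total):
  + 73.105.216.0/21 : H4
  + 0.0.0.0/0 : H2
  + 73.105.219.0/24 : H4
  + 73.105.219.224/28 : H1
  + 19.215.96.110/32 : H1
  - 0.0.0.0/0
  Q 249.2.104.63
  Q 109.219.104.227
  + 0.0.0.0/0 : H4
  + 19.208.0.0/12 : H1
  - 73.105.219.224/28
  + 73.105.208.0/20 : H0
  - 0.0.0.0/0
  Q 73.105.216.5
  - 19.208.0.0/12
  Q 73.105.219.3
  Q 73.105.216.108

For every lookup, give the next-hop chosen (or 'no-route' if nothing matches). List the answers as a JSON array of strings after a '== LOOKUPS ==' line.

Trace:
  add 73.105.216.0/21 -> H4 at depth 21
  add 0.0.0.0/0 -> H2 at depth 0
  add 73.105.219.0/24 -> H4 at depth 24
  add 73.105.219.224/28 -> H1 at depth 28
  add 19.215.96.110/32 -> H1 at depth 32
  del 0.0.0.0/0 (clear depth 0)
  lookup 249.2.104.63: bits ε walk d0:- -> no-route
  lookup 109.219.104.227: bits 01 walk d0:-→d1:-→d2:- -> no-route
  add 0.0.0.0/0 -> H4 at depth 0
  add 19.208.0.0/12 -> H1 at depth 12
  del 73.105.219.224/28 (clear depth 28)
  add 73.105.208.0/20 -> H0 at depth 20
  del 0.0.0.0/0 (clear depth 0)
  lookup 73.105.216.5: bits 0100100101101001110110 walk d0:-→d1:-→d2:-→d3:-→d4:-→d5:-→d6:-→d7:-→d8:-→d9:-→d10:-→d11:-→d12:-→d13:-→d14:-→d15:-→d16:-→d17:-→d18:-→d19:-→d20:H0→d21:H4→d22:- -> H4
  del 19.208.0.0/12 (clear depth 12)
  lookup 73.105.219.3: bits 010010010110100111011011 walk d0:-→d1:-→d2:-→d3:-→d4:-→d5:-→d6:-→d7:-→d8:-→d9:-→d10:-→d11:-→d12:-→d13:-→d14:-→d15:-→d16:-→d17:-→d18:-→d19:-→d20:H0→d21:H4→d22:-→d23:-→d24:H4 -> H4
  lookup 73.105.216.108: bits 0100100101101001110110 walk d0:-→d1:-→d2:-→d3:-→d4:-→d5:-→d6:-→d7:-→d8:-→d9:-→d10:-→d11:-→d12:-→d13:-→d14:-→d15:-→d16:-→d17:-→d18:-→d19:-→d20:H0→d21:H4→d22:- -> H4

== LOOKUPS ==
["no-route","no-route","H4","H4","H4"]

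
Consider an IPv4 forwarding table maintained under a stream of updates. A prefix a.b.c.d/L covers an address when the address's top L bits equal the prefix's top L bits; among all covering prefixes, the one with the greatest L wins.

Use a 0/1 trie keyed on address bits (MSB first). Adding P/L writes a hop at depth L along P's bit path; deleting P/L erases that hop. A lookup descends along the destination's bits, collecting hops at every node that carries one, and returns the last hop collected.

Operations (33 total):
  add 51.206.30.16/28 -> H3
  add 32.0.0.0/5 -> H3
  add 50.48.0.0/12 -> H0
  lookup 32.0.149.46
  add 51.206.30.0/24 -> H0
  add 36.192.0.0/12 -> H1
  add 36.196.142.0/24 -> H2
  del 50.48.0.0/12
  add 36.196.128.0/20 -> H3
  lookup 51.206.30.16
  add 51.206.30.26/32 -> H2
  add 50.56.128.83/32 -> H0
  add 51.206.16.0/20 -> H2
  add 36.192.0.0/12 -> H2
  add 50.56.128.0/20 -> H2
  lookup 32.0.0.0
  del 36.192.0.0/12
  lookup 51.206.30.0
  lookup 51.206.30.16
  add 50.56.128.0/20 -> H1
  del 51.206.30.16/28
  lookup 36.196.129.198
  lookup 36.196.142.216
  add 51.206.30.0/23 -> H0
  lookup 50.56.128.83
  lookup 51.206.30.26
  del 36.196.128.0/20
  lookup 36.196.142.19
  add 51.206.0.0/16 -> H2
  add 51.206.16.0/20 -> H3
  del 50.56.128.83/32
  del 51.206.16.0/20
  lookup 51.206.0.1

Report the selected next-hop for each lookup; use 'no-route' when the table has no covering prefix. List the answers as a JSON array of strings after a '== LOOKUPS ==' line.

Apply in order:
  add 51.206.30.16/28 -> H3 at depth 28
  add 32.0.0.0/5 -> H3 at depth 5
  add 50.48.0.0/12 -> H0 at depth 12
  ? 32.0.149.46  path d0:-→d1:-→d2:-→d3:-→d4:-→d5:H3  best=H3
  add 51.206.30.0/24 -> H0 at depth 24
  add 36.192.0.0/12 -> H1 at depth 12
  add 36.196.142.0/24 -> H2 at depth 24
  del 50.48.0.0/12 (clear depth 12)
  add 36.196.128.0/20 -> H3 at depth 20
  ? 51.206.30.16  path d0:-→d1:-→d2:-→d3:-→d4:-→d5:-→d6:-→d7:-→d8:-→d9:-→d10:-→d11:-→d12:-→d13:-→d14:-→d15:-→d16:-→d17:-→d18:-→d19:-→d20:-→d21:-→d22:-→d23:-→d24:H0→d25:-→d26:-→d27:-→d28:H3  best=H3
  add 51.206.30.26/32 -> H2 at depth 32
  add 50.56.128.83/32 -> H0 at depth 32
  add 51.206.16.0/20 -> H2 at depth 20
  add 36.192.0.0/12 -> H2 at depth 12
  add 50.56.128.0/20 -> H2 at depth 20
  ? 32.0.0.0  path d0:-→d1:-→d2:-→d3:-→d4:-→d5:H3  best=H3
  del 36.192.0.0/12 (clear depth 12)
  ? 51.206.30.0  path d0:-→d1:-→d2:-→d3:-→d4:-→d5:-→d6:-→d7:-→d8:-→d9:-→d10:-→d11:-→d12:-→d13:-→d14:-→d15:-→d16:-→d17:-→d18:-→d19:-→d20:H2→d21:-→d22:-→d23:-→d24:H0→d25:-→d26:-→d27:-  best=H0
  ? 51.206.30.16  path d0:-→d1:-→d2:-→d3:-→d4:-→d5:-→d6:-→d7:-→d8:-→d9:-→d10:-→d11:-→d12:-→d13:-→d14:-→d15:-→d16:-→d17:-→d18:-→d19:-→d20:H2→d21:-→d22:-→d23:-→d24:H0→d25:-→d26:-→d27:-→d28:H3  best=H3
  add 50.56.128.0/20 -> H1 at depth 20
  del 51.206.30.16/28 (clear depth 28)
  ? 36.196.129.198  path d0:-→d1:-→d2:-→d3:-→d4:-→d5:H3→d6:-→d7:-→d8:-→d9:-→d10:-→d11:-→d12:-→d13:-→d14:-→d15:-→d16:-→d17:-→d18:-→d19:-→d20:H3  best=H3
  ? 36.196.142.216  path d0:-→d1:-→d2:-→d3:-→d4:-→d5:H3→d6:-→d7:-→d8:-→d9:-→d10:-→d11:-→d12:-→d13:-→d14:-→d15:-→d16:-→d17:-→d18:-→d19:-→d20:H3→d21:-→d22:-→d23:-→d24:H2  best=H2
  add 51.206.30.0/23 -> H0 at depth 23
  ? 50.56.128.83  path d0:-→d1:-→d2:-→d3:-→d4:-→d5:-→d6:-→d7:-→d8:-→d9:-→d10:-→d11:-→d12:-→d13:-→d14:-→d15:-→d16:-→d17:-→d18:-→d19:-→d20:H1→d21:-→d22:-→d23:-→d24:-→d25:-→d26:-→d27:-→d28:-→d29:-→d30:-→d31:-→d32:H0  best=H0
  ? 51.206.30.26  path d0:-→d1:-→d2:-→d3:-→d4:-→d5:-→d6:-→d7:-→d8:-→d9:-→d10:-→d11:-→d12:-→d13:-→d14:-→d15:-→d16:-→d17:-→d18:-→d19:-→d20:H2→d21:-→d22:-→d23:H0→d24:H0→d25:-→d26:-→d27:-→d28:-→d29:-→d30:-→d31:-→d32:H2  best=H2
  del 36.196.128.0/20 (clear depth 20)
  ? 36.196.142.19  path d0:-→d1:-→d2:-→d3:-→d4:-→d5:H3→d6:-→d7:-→d8:-→d9:-→d10:-→d11:-→d12:-→d13:-→d14:-→d15:-→d16:-→d17:-→d18:-→d19:-→d20:-→d21:-→d22:-→d23:-→d24:H2  best=H2
  add 51.206.0.0/16 -> H2 at depth 16
  add 51.206.16.0/20 -> H3 at depth 20
  del 50.56.128.83/32 (clear depth 32)
  del 51.206.16.0/20 (clear depth 20)
  ? 51.206.0.1  path d0:-→d1:-→d2:-→d3:-→d4:-→d5:-→d6:-→d7:-→d8:-→d9:-→d10:-→d11:-→d12:-→d13:-→d14:-→d15:-→d16:H2→d17:-→d18:-→d19:-  best=H2

== LOOKUPS ==
["H3","H3","H3","H0","H3","H3","H2","H0","H2","H2","H2"]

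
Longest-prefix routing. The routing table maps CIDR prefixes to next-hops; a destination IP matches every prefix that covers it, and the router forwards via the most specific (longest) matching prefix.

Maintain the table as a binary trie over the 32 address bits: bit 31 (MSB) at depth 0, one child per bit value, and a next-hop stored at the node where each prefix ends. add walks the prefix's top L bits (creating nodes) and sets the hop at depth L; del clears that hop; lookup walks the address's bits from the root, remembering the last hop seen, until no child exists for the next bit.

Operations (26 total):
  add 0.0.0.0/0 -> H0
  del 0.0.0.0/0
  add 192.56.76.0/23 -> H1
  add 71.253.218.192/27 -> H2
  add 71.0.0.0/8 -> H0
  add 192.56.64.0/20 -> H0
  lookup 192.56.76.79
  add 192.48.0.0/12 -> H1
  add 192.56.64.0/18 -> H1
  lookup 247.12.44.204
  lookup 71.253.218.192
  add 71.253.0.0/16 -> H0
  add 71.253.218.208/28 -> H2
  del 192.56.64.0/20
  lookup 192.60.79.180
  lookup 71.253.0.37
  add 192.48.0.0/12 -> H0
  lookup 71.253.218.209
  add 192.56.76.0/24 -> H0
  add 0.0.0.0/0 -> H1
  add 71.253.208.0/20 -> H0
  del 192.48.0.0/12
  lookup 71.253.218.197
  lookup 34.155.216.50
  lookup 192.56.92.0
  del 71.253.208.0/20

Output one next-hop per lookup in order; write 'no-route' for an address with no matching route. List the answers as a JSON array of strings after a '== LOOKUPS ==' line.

Trace:
  add 0.0.0.0/0 -> H0 at depth 0
  del 0.0.0.0/0 (clear depth 0)
  add 192.56.76.0/23 -> H1 at depth 23
  add 71.253.218.192/27 -> H2 at depth 27
  add 71.0.0.0/8 -> H0 at depth 8
  add 192.56.64.0/20 -> H0 at depth 20
  Q 192.56.76.79: descend 11000000001110000100110 ; hops seen [H0,H1] ; pick H1
  add 192.48.0.0/12 -> H1 at depth 12
  add 192.56.64.0/18 -> H1 at depth 18
  Q 247.12.44.204: descend 11 ; hops seen [∅] ; pick no-route
  Q 71.253.218.192: descend 010001111111110111011010110 ; hops seen [H0,H2] ; pick H2
  add 71.253.0.0/16 -> H0 at depth 16
  add 71.253.218.208/28 -> H2 at depth 28
  del 192.56.64.0/20 (clear depth 20)
  Q 192.60.79.180: descend 1100000000111 ; hops seen [H1] ; pick H1
  Q 71.253.0.37: descend 0100011111111101 ; hops seen [H0,H0] ; pick H0
  add 192.48.0.0/12 -> H0 at depth 12
  Q 71.253.218.209: descend 0100011111111101110110101101 ; hops seen [H0,H0,H2,H2] ; pick H2
  add 192.56.76.0/24 -> H0 at depth 24
  add 0.0.0.0/0 -> H1 at depth 0
  add 71.253.208.0/20 -> H0 at depth 20
  del 192.48.0.0/12 (clear depth 12)
  Q 71.253.218.197: descend 010001111111110111011010110 ; hops seen [H1,H0,H0,H0,H2] ; pick H2
  Q 34.155.216.50: descend 0 ; hops seen [H1] ; pick H1
  Q 192.56.92.0: descend 1100000000111000010 ; hops seen [H1,H1] ; pick H1
  del 71.253.208.0/20 (clear depth 20)

== LOOKUPS ==
["H1","no-route","H2","H1","H0","H2","H2","H1","H1"]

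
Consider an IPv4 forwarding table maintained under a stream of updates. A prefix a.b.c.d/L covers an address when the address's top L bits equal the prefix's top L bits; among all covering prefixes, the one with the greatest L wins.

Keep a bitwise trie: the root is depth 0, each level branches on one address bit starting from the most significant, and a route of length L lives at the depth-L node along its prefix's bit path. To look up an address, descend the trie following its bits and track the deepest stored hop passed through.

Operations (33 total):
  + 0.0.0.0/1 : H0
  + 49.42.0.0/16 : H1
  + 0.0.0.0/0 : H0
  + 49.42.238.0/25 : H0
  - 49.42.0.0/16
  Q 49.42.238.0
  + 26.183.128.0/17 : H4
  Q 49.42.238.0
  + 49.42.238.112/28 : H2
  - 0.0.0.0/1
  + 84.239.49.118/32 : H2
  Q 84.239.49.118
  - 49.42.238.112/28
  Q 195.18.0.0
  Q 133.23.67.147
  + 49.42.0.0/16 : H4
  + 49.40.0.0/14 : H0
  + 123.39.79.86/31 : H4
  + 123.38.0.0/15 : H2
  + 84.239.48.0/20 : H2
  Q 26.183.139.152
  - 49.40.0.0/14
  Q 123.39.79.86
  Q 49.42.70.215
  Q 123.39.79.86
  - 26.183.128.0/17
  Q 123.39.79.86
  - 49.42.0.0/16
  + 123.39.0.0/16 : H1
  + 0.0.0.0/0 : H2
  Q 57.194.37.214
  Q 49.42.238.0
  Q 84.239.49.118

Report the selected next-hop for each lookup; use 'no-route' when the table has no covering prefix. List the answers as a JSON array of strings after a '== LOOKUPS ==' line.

Trace:
  add 0.0.0.0/1 -> H0 at depth 1
  add 49.42.0.0/16 -> H1 at depth 16
  add 0.0.0.0/0 -> H0 at depth 0
  add 49.42.238.0/25 -> H0 at depth 25
  - 49.42.0.0/16 clear@16
  Q 49.42.238.0: descend 0011000100101010111011100 ; hops seen [H0,H0,H0] ; pick H0
  add 26.183.128.0/17 -> H4 at depth 17
  Q 49.42.238.0: descend 0011000100101010111011100 ; hops seen [H0,H0,H0] ; pick H0
  add 49.42.238.112/28 -> H2 at depth 28
  - 0.0.0.0/1 clear@1
  add 84.239.49.118/32 -> H2 at depth 32
  Q 84.239.49.118: descend 01010100111011110011000101110110 ; hops seen [H0,H2] ; pick H2
  - 49.42.238.112/28 clear@28
  Q 195.18.0.0: descend ε ; hops seen [H0] ; pick H0
  Q 133.23.67.147: descend ε ; hops seen [H0] ; pick H0
  add 49.42.0.0/16 -> H4 at depth 16
  add 49.40.0.0/14 -> H0 at depth 14
  add 123.39.79.86/31 -> H4 at depth 31
  add 123.38.0.0/15 -> H2 at depth 15
  add 84.239.48.0/20 -> H2 at depth 20
  Q 26.183.139.152: descend 00011010101101111 ; hops seen [H0,H4] ; pick H4
  - 49.40.0.0/14 clear@14
  Q 123.39.79.86: descend 0111101100100111010011110101011 ; hops seen [H0,H2,H4] ; pick H4
  Q 49.42.70.215: descend 0011000100101010 ; hops seen [H0,H4] ; pick H4
  Q 123.39.79.86: descend 0111101100100111010011110101011 ; hops seen [H0,H2,H4] ; pick H4
  - 26.183.128.0/17 clear@17
  Q 123.39.79.86: descend 0111101100100111010011110101011 ; hops seen [H0,H2,H4] ; pick H4
  - 49.42.0.0/16 clear@16
  add 123.39.0.0/16 -> H1 at depth 16
  add 0.0.0.0/0 -> H2 at depth 0
  Q 57.194.37.214: descend 0011 ; hops seen [H2] ; pick H2
  Q 49.42.238.0: descend 0011000100101010111011100 ; hops seen [H2,H0] ; pick H0
  Q 84.239.49.118: descend 01010100111011110011000101110110 ; hops seen [H2,H2,H2] ; pick H2

== LOOKUPS ==
["H0","H0","H2","H0","H0","H4","H4","H4","H4","H4","H2","H0","H2"]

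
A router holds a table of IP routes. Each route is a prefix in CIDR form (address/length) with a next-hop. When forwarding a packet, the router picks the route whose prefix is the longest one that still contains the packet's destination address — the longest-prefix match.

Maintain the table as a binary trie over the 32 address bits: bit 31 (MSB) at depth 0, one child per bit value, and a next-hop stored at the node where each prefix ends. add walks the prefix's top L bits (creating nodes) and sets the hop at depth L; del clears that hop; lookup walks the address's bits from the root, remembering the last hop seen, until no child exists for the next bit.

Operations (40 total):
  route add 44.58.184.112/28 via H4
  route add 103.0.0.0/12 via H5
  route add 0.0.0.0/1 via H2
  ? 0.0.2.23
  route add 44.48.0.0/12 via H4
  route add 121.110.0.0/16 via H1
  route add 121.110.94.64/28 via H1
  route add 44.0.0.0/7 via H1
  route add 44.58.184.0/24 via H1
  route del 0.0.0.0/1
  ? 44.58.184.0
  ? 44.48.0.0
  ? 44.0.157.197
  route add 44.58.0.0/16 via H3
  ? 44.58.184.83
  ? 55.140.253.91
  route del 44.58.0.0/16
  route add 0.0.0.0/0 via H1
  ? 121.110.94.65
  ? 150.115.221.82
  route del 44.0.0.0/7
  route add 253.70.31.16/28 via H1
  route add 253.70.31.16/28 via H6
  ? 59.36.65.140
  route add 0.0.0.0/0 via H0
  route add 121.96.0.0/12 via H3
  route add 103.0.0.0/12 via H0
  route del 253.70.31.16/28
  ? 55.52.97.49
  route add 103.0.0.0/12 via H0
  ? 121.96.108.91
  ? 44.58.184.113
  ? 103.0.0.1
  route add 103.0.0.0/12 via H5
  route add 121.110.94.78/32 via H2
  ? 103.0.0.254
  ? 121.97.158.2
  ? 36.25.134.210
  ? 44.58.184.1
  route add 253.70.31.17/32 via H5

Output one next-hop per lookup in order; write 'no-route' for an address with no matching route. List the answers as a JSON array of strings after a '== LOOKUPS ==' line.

Process each operation:
  add 44.58.184.112/28 -> H4 at depth 28
  add 103.0.0.0/12 -> H5 at depth 12
  add 0.0.0.0/1 -> H2 at depth 1
  ? 0.0.2.23  path d0:-→d1:H2→d2:-  best=H2
  add 44.48.0.0/12 -> H4 at depth 12
  add 121.110.0.0/16 -> H1 at depth 16
  add 121.110.94.64/28 -> H1 at depth 28
  add 44.0.0.0/7 -> H1 at depth 7
  add 44.58.184.0/24 -> H1 at depth 24
  - 0.0.0.0/1 clear@1
  ? 44.58.184.0  path d0:-→d1:-→d2:-→d3:-→d4:-→d5:-→d6:-→d7:H1→d8:-→d9:-→d10:-→d11:-→d12:H4→d13:-→d14:-→d15:-→d16:-→d17:-→d18:-→d19:-→d20:-→d21:-→d22:-→d23:-→d24:H1→d25:-  best=H1
  ? 44.48.0.0  path d0:-→d1:-→d2:-→d3:-→d4:-→d5:-→d6:-→d7:H1→d8:-→d9:-→d10:-→d11:-→d12:H4  best=H4
  ? 44.0.157.197  path d0:-→d1:-→d2:-→d3:-→d4:-→d5:-→d6:-→d7:H1→d8:-→d9:-→d10:-  best=H1
  add 44.58.0.0/16 -> H3 at depth 16
  ? 44.58.184.83  path d0:-→d1:-→d2:-→d3:-→d4:-→d5:-→d6:-→d7:H1→d8:-→d9:-→d10:-→d11:-→d12:H4→d13:-→d14:-→d15:-→d16:H3→d17:-→d18:-→d19:-→d20:-→d21:-→d22:-→d23:-→d24:H1→d25:-→d26:-  best=H1
  ? 55.140.253.91  path d0:-→d1:-→d2:-→d3:-  best=no-route
  - 44.58.0.0/16 clear@16
  add 0.0.0.0/0 -> H1 at depth 0
  ? 121.110.94.65  path d0:H1→d1:-→d2:-→d3:-→d4:-→d5:-→d6:-→d7:-→d8:-→d9:-→d10:-→d11:-→d12:-→d13:-→d14:-→d15:-→d16:H1→d17:-→d18:-→d19:-→d20:-→d21:-→d22:-→d23:-→d24:-→d25:-→d26:-→d27:-→d28:H1  best=H1
  ? 150.115.221.82  path d0:H1  best=H1
  - 44.0.0.0/7 clear@7
  add 253.70.31.16/28 -> H1 at depth 28
  add 253.70.31.16/28 -> H6 at depth 28
  ? 59.36.65.140  path d0:H1→d1:-→d2:-→d3:-  best=H1
  add 0.0.0.0/0 -> H0 at depth 0
  add 121.96.0.0/12 -> H3 at depth 12
  add 103.0.0.0/12 -> H0 at depth 12
  - 253.70.31.16/28 clear@28
  ? 55.52.97.49  path d0:H0→d1:-→d2:-→d3:-  best=H0
  add 103.0.0.0/12 -> H0 at depth 12
  ? 121.96.108.91  path d0:H0→d1:-→d2:-→d3:-→d4:-→d5:-→d6:-→d7:-→d8:-→d9:-→d10:-→d11:-→d12:H3  best=H3
  ? 44.58.184.113  path d0:H0→d1:-→d2:-→d3:-→d4:-→d5:-→d6:-→d7:-→d8:-→d9:-→d10:-→d11:-→d12:H4→d13:-→d14:-→d15:-→d16:-→d17:-→d18:-→d19:-→d20:-→d21:-→d22:-→d23:-→d24:H1→d25:-→d26:-→d27:-→d28:H4  best=H4
  ? 103.0.0.1  path d0:H0→d1:-→d2:-→d3:-→d4:-→d5:-→d6:-→d7:-→d8:-→d9:-→d10:-→d11:-→d12:H0  best=H0
  add 103.0.0.0/12 -> H5 at depth 12
  add 121.110.94.78/32 -> H2 at depth 32
  ? 103.0.0.254  path d0:H0→d1:-→d2:-→d3:-→d4:-→d5:-→d6:-→d7:-→d8:-→d9:-→d10:-→d11:-→d12:H5  best=H5
  ? 121.97.158.2  path d0:H0→d1:-→d2:-→d3:-→d4:-→d5:-→d6:-→d7:-→d8:-→d9:-→d10:-→d11:-→d12:H3  best=H3
  ? 36.25.134.210  path d0:H0→d1:-→d2:-→d3:-→d4:-  best=H0
  ? 44.58.184.1  path d0:H0→d1:-→d2:-→d3:-→d4:-→d5:-→d6:-→d7:-→d8:-→d9:-→d10:-→d11:-→d12:H4→d13:-→d14:-→d15:-→d16:-→d17:-→d18:-→d19:-→d20:-→d21:-→d22:-→d23:-→d24:H1→d25:-  best=H1
  add 253.70.31.17/32 -> H5 at depth 32

== LOOKUPS ==
["H2","H1","H4","H1","H1","no-route","H1","H1","H1","H0","H3","H4","H0","H5","H3","H0","H1"]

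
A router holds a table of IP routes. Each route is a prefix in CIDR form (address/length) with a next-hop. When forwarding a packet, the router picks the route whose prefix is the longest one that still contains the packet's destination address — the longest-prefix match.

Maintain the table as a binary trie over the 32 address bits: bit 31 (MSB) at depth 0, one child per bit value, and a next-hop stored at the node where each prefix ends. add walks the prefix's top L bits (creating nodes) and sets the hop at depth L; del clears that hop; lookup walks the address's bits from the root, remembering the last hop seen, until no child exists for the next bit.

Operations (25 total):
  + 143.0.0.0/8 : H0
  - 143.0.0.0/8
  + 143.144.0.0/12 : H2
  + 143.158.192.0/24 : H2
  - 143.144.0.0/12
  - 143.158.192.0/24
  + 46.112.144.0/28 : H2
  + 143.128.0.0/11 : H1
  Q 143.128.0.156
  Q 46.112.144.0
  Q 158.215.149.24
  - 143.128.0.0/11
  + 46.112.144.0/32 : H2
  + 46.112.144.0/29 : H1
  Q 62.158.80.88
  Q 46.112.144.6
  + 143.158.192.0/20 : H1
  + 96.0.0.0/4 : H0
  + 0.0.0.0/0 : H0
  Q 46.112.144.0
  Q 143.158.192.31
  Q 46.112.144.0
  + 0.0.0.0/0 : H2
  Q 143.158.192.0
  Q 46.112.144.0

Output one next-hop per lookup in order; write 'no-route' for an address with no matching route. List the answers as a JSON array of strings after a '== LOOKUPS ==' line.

Trace:
  add 143.0.0.0/8 -> H0 at depth 8
  del 143.0.0.0/8 (clear depth 8)
  add 143.144.0.0/12 -> H2 at depth 12
  add 143.158.192.0/24 -> H2 at depth 24
  del 143.144.0.0/12 (clear depth 12)
  del 143.158.192.0/24 (clear depth 24)
  add 46.112.144.0/28 -> H2 at depth 28
  add 143.128.0.0/11 -> H1 at depth 11
  lookup 143.128.0.156: bits 10001111100 walk d0:-→d1:-→d2:-→d3:-→d4:-→d5:-→d6:-→d7:-→d8:-→d9:-→d10:-→d11:H1 -> H1
  lookup 46.112.144.0: bits 0010111001110000100100000000 walk d0:-→d1:-→d2:-→d3:-→d4:-→d5:-→d6:-→d7:-→d8:-→d9:-→d10:-→d11:-→d12:-→d13:-→d14:-→d15:-→d16:-→d17:-→d18:-→d19:-→d20:-→d21:-→d22:-→d23:-→d24:-→d25:-→d26:-→d27:-→d28:H2 -> H2
  lookup 158.215.149.24: bits 100 walk d0:-→d1:-→d2:-→d3:- -> no-route
  del 143.128.0.0/11 (clear depth 11)
  add 46.112.144.0/32 -> H2 at depth 32
  add 46.112.144.0/29 -> H1 at depth 29
  lookup 62.158.80.88: bits 001 walk d0:-→d1:-→d2:-→d3:- -> no-route
  lookup 46.112.144.6: bits 00101110011100001001000000000 walk d0:-→d1:-→d2:-→d3:-→d4:-→d5:-→d6:-→d7:-→d8:-→d9:-→d10:-→d11:-→d12:-→d13:-→d14:-→d15:-→d16:-→d17:-→d18:-→d19:-→d20:-→d21:-→d22:-→d23:-→d24:-→d25:-→d26:-→d27:-→d28:H2→d29:H1 -> H1
  add 143.158.192.0/20 -> H1 at depth 20
  add 96.0.0.0/4 -> H0 at depth 4
  add 0.0.0.0/0 -> H0 at depth 0
  lookup 46.112.144.0: bits 00101110011100001001000000000000 walk d0:H0→d1:-→d2:-→d3:-→d4:-→d5:-→d6:-→d7:-→d8:-→d9:-→d10:-→d11:-→d12:-→d13:-→d14:-→d15:-→d16:-→d17:-→d18:-→d19:-→d20:-→d21:-→d22:-→d23:-→d24:-→d25:-→d26:-→d27:-→d28:H2→d29:H1→d30:-→d31:-→d32:H2 -> H2
  lookup 143.158.192.31: bits 100011111001111011000000 walk d0:H0→d1:-→d2:-→d3:-→d4:-→d5:-→d6:-→d7:-→d8:-→d9:-→d10:-→d11:-→d12:-→d13:-→d14:-→d15:-→d16:-→d17:-→d18:-→d19:-→d20:H1→d21:-→d22:-→d23:-→d24:- -> H1
  lookup 46.112.144.0: bits 00101110011100001001000000000000 walk d0:H0→d1:-→d2:-→d3:-→d4:-→d5:-→d6:-→d7:-→d8:-→d9:-→d10:-→d11:-→d12:-→d13:-→d14:-→d15:-→d16:-→d17:-→d18:-→d19:-→d20:-→d21:-→d22:-→d23:-→d24:-→d25:-→d26:-→d27:-→d28:H2→d29:H1→d30:-→d31:-→d32:H2 -> H2
  add 0.0.0.0/0 -> H2 at depth 0
  lookup 143.158.192.0: bits 100011111001111011000000 walk d0:H2→d1:-→d2:-→d3:-→d4:-→d5:-→d6:-→d7:-→d8:-→d9:-→d10:-→d11:-→d12:-→d13:-→d14:-→d15:-→d16:-→d17:-→d18:-→d19:-→d20:H1→d21:-→d22:-→d23:-→d24:- -> H1
  lookup 46.112.144.0: bits 00101110011100001001000000000000 walk d0:H2→d1:-→d2:-→d3:-→d4:-→d5:-→d6:-→d7:-→d8:-→d9:-→d10:-→d11:-→d12:-→d13:-→d14:-→d15:-→d16:-→d17:-→d18:-→d19:-→d20:-→d21:-→d22:-→d23:-→d24:-→d25:-→d26:-→d27:-→d28:H2→d29:H1→d30:-→d31:-→d32:H2 -> H2

== LOOKUPS ==
["H1","H2","no-route","no-route","H1","H2","H1","H2","H1","H2"]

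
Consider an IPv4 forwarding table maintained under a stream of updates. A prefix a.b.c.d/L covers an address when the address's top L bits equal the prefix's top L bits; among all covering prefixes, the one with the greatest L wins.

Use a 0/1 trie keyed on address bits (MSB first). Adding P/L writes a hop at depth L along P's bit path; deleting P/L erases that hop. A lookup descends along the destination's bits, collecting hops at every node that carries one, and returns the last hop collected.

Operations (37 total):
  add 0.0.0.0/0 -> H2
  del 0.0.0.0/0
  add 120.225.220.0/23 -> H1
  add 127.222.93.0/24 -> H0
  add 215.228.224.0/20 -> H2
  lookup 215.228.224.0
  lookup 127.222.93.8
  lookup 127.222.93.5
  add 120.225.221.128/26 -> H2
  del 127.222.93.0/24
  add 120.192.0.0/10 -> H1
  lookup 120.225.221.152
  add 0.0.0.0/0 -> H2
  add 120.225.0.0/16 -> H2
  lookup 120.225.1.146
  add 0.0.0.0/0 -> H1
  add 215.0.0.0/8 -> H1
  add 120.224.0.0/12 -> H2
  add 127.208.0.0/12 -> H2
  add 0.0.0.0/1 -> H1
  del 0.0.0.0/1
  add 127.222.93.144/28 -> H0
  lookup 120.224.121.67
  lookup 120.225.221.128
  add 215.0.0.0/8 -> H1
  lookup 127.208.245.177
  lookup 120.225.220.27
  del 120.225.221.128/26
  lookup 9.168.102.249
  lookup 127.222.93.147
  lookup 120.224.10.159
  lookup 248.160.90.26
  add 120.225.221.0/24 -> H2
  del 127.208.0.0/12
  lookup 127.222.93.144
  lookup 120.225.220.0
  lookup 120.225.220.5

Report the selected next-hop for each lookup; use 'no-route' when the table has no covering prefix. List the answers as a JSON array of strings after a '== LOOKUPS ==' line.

Trace:
  add 0.0.0.0/0 -> H2 at depth 0
  - 0.0.0.0/0 clear@0
  add 120.225.220.0/23 -> H1 at depth 23
  add 127.222.93.0/24 -> H0 at depth 24
  add 215.228.224.0/20 -> H2 at depth 20
  Q 215.228.224.0: descend 11010111111001001110 ; hops seen [H2] ; pick H2
  Q 127.222.93.8: descend 011111111101111001011101 ; hops seen [H0] ; pick H0
  Q 127.222.93.5: descend 011111111101111001011101 ; hops seen [H0] ; pick H0
  add 120.225.221.128/26 -> H2 at depth 26
  - 127.222.93.0/24 clear@24
  add 120.192.0.0/10 -> H1 at depth 10
  Q 120.225.221.152: descend 01111000111000011101110110 ; hops seen [H1,H1,H2] ; pick H2
  add 0.0.0.0/0 -> H2 at depth 0
  add 120.225.0.0/16 -> H2 at depth 16
  Q 120.225.1.146: descend 0111100011100001 ; hops seen [H2,H1,H2] ; pick H2
  add 0.0.0.0/0 -> H1 at depth 0
  add 215.0.0.0/8 -> H1 at depth 8
  add 120.224.0.0/12 -> H2 at depth 12
  add 127.208.0.0/12 -> H2 at depth 12
  add 0.0.0.0/1 -> H1 at depth 1
  - 0.0.0.0/1 clear@1
  add 127.222.93.144/28 -> H0 at depth 28
  Q 120.224.121.67: descend 011110001110000 ; hops seen [H1,H1,H2] ; pick H2
  Q 120.225.221.128: descend 01111000111000011101110110 ; hops seen [H1,H1,H2,H2,H1,H2] ; pick H2
  add 215.0.0.0/8 -> H1 at depth 8
  Q 127.208.245.177: descend 011111111101 ; hops seen [H1,H2] ; pick H2
  Q 120.225.220.27: descend 01111000111000011101110 ; hops seen [H1,H1,H2,H2,H1] ; pick H1
  - 120.225.221.128/26 clear@26
  Q 9.168.102.249: descend 0 ; hops seen [H1] ; pick H1
  Q 127.222.93.147: descend 0111111111011110010111011001 ; hops seen [H1,H2,H0] ; pick H0
  Q 120.224.10.159: descend 011110001110000 ; hops seen [H1,H1,H2] ; pick H2
  Q 248.160.90.26: descend 11 ; hops seen [H1] ; pick H1
  add 120.225.221.0/24 -> H2 at depth 24
  - 127.208.0.0/12 clear@12
  Q 127.222.93.144: descend 0111111111011110010111011001 ; hops seen [H1,H0] ; pick H0
  Q 120.225.220.0: descend 01111000111000011101110 ; hops seen [H1,H1,H2,H2,H1] ; pick H1
  Q 120.225.220.5: descend 01111000111000011101110 ; hops seen [H1,H1,H2,H2,H1] ; pick H1

== LOOKUPS ==
["H2","H0","H0","H2","H2","H2","H2","H2","H1","H1","H0","H2","H1","H0","H1","H1"]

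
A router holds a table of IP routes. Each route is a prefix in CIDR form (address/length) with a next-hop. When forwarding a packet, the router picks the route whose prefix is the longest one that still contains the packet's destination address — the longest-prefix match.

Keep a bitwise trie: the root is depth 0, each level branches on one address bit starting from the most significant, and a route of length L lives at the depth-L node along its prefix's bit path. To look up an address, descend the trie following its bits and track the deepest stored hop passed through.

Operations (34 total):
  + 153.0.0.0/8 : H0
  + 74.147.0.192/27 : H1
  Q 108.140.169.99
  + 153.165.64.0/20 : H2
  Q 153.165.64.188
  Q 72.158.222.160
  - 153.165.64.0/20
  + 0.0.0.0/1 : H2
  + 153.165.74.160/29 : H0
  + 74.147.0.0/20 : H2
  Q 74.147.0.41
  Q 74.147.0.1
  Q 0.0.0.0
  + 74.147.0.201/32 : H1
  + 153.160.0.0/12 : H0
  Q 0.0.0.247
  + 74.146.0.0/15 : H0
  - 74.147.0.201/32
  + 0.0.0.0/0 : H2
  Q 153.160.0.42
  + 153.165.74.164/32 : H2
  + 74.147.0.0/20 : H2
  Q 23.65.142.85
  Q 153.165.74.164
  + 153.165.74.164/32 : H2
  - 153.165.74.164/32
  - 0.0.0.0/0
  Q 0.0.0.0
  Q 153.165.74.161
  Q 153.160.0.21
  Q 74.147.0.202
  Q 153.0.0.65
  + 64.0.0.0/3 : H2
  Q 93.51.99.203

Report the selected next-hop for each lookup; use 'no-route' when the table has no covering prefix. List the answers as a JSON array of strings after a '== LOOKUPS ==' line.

Trace:
  add 153.0.0.0/8 -> H0 at depth 8
  add 74.147.0.192/27 -> H1 at depth 27
  ? 108.140.169.99  path d0:-→d1:-→d2:-  best=no-route
  add 153.165.64.0/20 -> H2 at depth 20
  ? 153.165.64.188  path d0:-→d1:-→d2:-→d3:-→d4:-→d5:-→d6:-→d7:-→d8:H0→d9:-→d10:-→d11:-→d12:-→d13:-→d14:-→d15:-→d16:-→d17:-→d18:-→d19:-→d20:H2  best=H2
  ? 72.158.222.160  path d0:-→d1:-→d2:-→d3:-→d4:-→d5:-→d6:-  best=no-route
  - 153.165.64.0/20 clear@20
  add 0.0.0.0/1 -> H2 at depth 1
  add 153.165.74.160/29 -> H0 at depth 29
  add 74.147.0.0/20 -> H2 at depth 20
  ? 74.147.0.41  path d0:-→d1:H2→d2:-→d3:-→d4:-→d5:-→d6:-→d7:-→d8:-→d9:-→d10:-→d11:-→d12:-→d13:-→d14:-→d15:-→d16:-→d17:-→d18:-→d19:-→d20:H2→d21:-→d22:-→d23:-→d24:-  best=H2
  ? 74.147.0.1  path d0:-→d1:H2→d2:-→d3:-→d4:-→d5:-→d6:-→d7:-→d8:-→d9:-→d10:-→d11:-→d12:-→d13:-→d14:-→d15:-→d16:-→d17:-→d18:-→d19:-→d20:H2→d21:-→d22:-→d23:-→d24:-  best=H2
  ? 0.0.0.0  path d0:-→d1:H2  best=H2
  add 74.147.0.201/32 -> H1 at depth 32
  add 153.160.0.0/12 -> H0 at depth 12
  ? 0.0.0.247  path d0:-→d1:H2  best=H2
  add 74.146.0.0/15 -> H0 at depth 15
  - 74.147.0.201/32 clear@32
  add 0.0.0.0/0 -> H2 at depth 0
  ? 153.160.0.42  path d0:H2→d1:-→d2:-→d3:-→d4:-→d5:-→d6:-→d7:-→d8:H0→d9:-→d10:-→d11:-→d12:H0→d13:-  best=H0
  add 153.165.74.164/32 -> H2 at depth 32
  add 74.147.0.0/20 -> H2 at depth 20
  ? 23.65.142.85  path d0:H2→d1:H2  best=H2
  ? 153.165.74.164  path d0:H2→d1:-→d2:-→d3:-→d4:-→d5:-→d6:-→d7:-→d8:H0→d9:-→d10:-→d11:-→d12:H0→d13:-→d14:-→d15:-→d16:-→d17:-→d18:-→d19:-→d20:-→d21:-→d22:-→d23:-→d24:-→d25:-→d26:-→d27:-→d28:-→d29:H0→d30:-→d31:-→d32:H2  best=H2
  add 153.165.74.164/32 -> H2 at depth 32
  - 153.165.74.164/32 clear@32
  - 0.0.0.0/0 clear@0
  ? 0.0.0.0  path d0:-→d1:H2  best=H2
  ? 153.165.74.161  path d0:-→d1:-→d2:-→d3:-→d4:-→d5:-→d6:-→d7:-→d8:H0→d9:-→d10:-→d11:-→d12:H0→d13:-→d14:-→d15:-→d16:-→d17:-→d18:-→d19:-→d20:-→d21:-→d22:-→d23:-→d24:-→d25:-→d26:-→d27:-→d28:-→d29:H0  best=H0
  ? 153.160.0.21  path d0:-→d1:-→d2:-→d3:-→d4:-→d5:-→d6:-→d7:-→d8:H0→d9:-→d10:-→d11:-→d12:H0→d13:-  best=H0
  ? 74.147.0.202  path d0:-→d1:H2→d2:-→d3:-→d4:-→d5:-→d6:-→d7:-→d8:-→d9:-→d10:-→d11:-→d12:-→d13:-→d14:-→d15:H0→d16:-→d17:-→d18:-→d19:-→d20:H2→d21:-→d22:-→d23:-→d24:-→d25:-→d26:-→d27:H1→d28:-→d29:-→d30:-  best=H1
  ? 153.0.0.65  path d0:-→d1:-→d2:-→d3:-→d4:-→d5:-→d6:-→d7:-→d8:H0  best=H0
  add 64.0.0.0/3 -> H2 at depth 3
  ? 93.51.99.203  path d0:-→d1:H2→d2:-→d3:H2  best=H2

== LOOKUPS ==
["no-route","H2","no-route","H2","H2","H2","H2","H0","H2","H2","H2","H0","H0","H1","H0","H2"]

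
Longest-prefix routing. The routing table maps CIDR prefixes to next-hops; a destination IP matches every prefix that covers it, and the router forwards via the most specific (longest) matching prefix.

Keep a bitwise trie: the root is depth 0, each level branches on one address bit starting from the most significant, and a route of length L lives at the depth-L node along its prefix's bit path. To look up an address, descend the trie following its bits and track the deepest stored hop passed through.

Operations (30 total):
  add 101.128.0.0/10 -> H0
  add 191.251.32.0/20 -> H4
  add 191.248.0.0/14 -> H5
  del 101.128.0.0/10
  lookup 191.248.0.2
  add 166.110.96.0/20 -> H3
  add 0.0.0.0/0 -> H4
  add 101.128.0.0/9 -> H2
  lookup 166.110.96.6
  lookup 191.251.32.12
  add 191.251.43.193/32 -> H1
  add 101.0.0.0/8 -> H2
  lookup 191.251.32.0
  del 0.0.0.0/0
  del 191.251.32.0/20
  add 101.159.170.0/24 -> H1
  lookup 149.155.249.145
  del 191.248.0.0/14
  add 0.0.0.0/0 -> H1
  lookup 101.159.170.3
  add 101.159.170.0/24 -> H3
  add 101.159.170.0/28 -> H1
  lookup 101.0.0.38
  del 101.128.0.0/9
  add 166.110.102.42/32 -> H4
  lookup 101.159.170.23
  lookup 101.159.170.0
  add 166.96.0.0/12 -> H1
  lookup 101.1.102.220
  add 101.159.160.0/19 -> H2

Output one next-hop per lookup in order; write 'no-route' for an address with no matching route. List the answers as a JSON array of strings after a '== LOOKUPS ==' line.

Apply in order:
  + 101.128.0.0/10 (H0) depth=10
  + 191.251.32.0/20 (H4) depth=20
  + 191.248.0.0/14 (H5) depth=14
  del 101.128.0.0/10 (clear depth 10)
  lookup 191.248.0.2: bits 10111111111110 walk d0:-→d1:-→d2:-→d3:-→d4:-→d5:-→d6:-→d7:-→d8:-→d9:-→d10:-→d11:-→d12:-→d13:-→d14:H5 -> H5
  + 166.110.96.0/20 (H3) depth=20
  + 0.0.0.0/0 (H4) depth=0
  + 101.128.0.0/9 (H2) depth=9
  lookup 166.110.96.6: bits 10100110011011100110 walk d0:H4→d1:-→d2:-→d3:-→d4:-→d5:-→d6:-→d7:-→d8:-→d9:-→d10:-→d11:-→d12:-→d13:-→d14:-→d15:-→d16:-→d17:-→d18:-→d19:-→d20:H3 -> H3
  lookup 191.251.32.12: bits 10111111111110110010 walk d0:H4→d1:-→d2:-→d3:-→d4:-→d5:-→d6:-→d7:-→d8:-→d9:-→d10:-→d11:-→d12:-→d13:-→d14:H5→d15:-→d16:-→d17:-→d18:-→d19:-→d20:H4 -> H4
  + 191.251.43.193/32 (H1) depth=32
  + 101.0.0.0/8 (H2) depth=8
  lookup 191.251.32.0: bits 10111111111110110010 walk d0:H4→d1:-→d2:-→d3:-→d4:-→d5:-→d6:-→d7:-→d8:-→d9:-→d10:-→d11:-→d12:-→d13:-→d14:H5→d15:-→d16:-→d17:-→d18:-→d19:-→d20:H4 -> H4
  del 0.0.0.0/0 (clear depth 0)
  del 191.251.32.0/20 (clear depth 20)
  + 101.159.170.0/24 (H1) depth=24
  lookup 149.155.249.145: bits 10 walk d0:-→d1:-→d2:- -> no-route
  del 191.248.0.0/14 (clear depth 14)
  + 0.0.0.0/0 (H1) depth=0
  lookup 101.159.170.3: bits 011001011001111110101010 walk d0:H1→d1:-→d2:-→d3:-→d4:-→d5:-→d6:-→d7:-→d8:H2→d9:H2→d10:-→d11:-→d12:-→d13:-→d14:-→d15:-→d16:-→d17:-→d18:-→d19:-→d20:-→d21:-→d22:-→d23:-→d24:H1 -> H1
  + 101.159.170.0/24 (H3) depth=24
  + 101.159.170.0/28 (H1) depth=28
  lookup 101.0.0.38: bits 01100101 walk d0:H1→d1:-→d2:-→d3:-→d4:-→d5:-→d6:-→d7:-→d8:H2 -> H2
  del 101.128.0.0/9 (clear depth 9)
  + 166.110.102.42/32 (H4) depth=32
  lookup 101.159.170.23: bits 011001011001111110101010000 walk d0:H1→d1:-→d2:-→d3:-→d4:-→d5:-→d6:-→d7:-→d8:H2→d9:-→d10:-→d11:-→d12:-→d13:-→d14:-→d15:-→d16:-→d17:-→d18:-→d19:-→d20:-→d21:-→d22:-→d23:-→d24:H3→d25:-→d26:-→d27:- -> H3
  lookup 101.159.170.0: bits 0110010110011111101010100000 walk d0:H1→d1:-→d2:-→d3:-→d4:-→d5:-→d6:-→d7:-→d8:H2→d9:-→d10:-→d11:-→d12:-→d13:-→d14:-→d15:-→d16:-→d17:-→d18:-→d19:-→d20:-→d21:-→d22:-→d23:-→d24:H3→d25:-→d26:-→d27:-→d28:H1 -> H1
  + 166.96.0.0/12 (H1) depth=12
  lookup 101.1.102.220: bits 01100101 walk d0:H1→d1:-→d2:-→d3:-→d4:-→d5:-→d6:-→d7:-→d8:H2 -> H2
  + 101.159.160.0/19 (H2) depth=19

== LOOKUPS ==
["H5","H3","H4","H4","no-route","H1","H2","H3","H1","H2"]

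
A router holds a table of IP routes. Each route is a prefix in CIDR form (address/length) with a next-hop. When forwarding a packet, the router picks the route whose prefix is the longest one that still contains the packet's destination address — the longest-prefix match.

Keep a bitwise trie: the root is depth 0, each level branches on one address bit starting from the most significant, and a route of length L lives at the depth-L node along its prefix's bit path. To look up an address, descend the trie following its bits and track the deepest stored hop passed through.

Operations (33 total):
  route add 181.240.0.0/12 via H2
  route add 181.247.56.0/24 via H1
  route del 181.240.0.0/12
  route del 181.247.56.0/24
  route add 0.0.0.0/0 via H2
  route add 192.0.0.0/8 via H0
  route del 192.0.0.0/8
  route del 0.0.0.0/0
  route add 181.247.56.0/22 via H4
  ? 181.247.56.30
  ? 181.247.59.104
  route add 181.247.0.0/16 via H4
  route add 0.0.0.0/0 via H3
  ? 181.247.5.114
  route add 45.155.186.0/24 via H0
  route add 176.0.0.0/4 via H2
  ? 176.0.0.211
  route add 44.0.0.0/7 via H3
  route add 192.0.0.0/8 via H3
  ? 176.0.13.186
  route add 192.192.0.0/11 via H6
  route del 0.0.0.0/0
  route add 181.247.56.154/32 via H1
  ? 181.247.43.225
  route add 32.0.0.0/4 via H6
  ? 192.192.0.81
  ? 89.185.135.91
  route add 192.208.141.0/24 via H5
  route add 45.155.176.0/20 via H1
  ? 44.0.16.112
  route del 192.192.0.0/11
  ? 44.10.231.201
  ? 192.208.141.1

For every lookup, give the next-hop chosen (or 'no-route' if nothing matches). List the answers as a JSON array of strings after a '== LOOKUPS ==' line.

Process each operation:
  + 181.240.0.0/12 (H2) depth=12
  + 181.247.56.0/24 (H1) depth=24
  - 181.240.0.0/12 clear@12
  - 181.247.56.0/24 clear@24
  + 0.0.0.0/0 (H2) depth=0
  + 192.0.0.0/8 (H0) depth=8
  - 192.0.0.0/8 clear@8
  - 0.0.0.0/0 clear@0
  + 181.247.56.0/22 (H4) depth=22
  ? 181.247.56.30  path d0:-→d1:-→d2:-→d3:-→d4:-→d5:-→d6:-→d7:-→d8:-→d9:-→d10:-→d11:-→d12:-→d13:-→d14:-→d15:-→d16:-→d17:-→d18:-→d19:-→d20:-→d21:-→d22:H4→d23:-→d24:-  best=H4
  ? 181.247.59.104  path d0:-→d1:-→d2:-→d3:-→d4:-→d5:-→d6:-→d7:-→d8:-→d9:-→d10:-→d11:-→d12:-→d13:-→d14:-→d15:-→d16:-→d17:-→d18:-→d19:-→d20:-→d21:-→d22:H4  best=H4
  + 181.247.0.0/16 (H4) depth=16
  + 0.0.0.0/0 (H3) depth=0
  ? 181.247.5.114  path d0:H3→d1:-→d2:-→d3:-→d4:-→d5:-→d6:-→d7:-→d8:-→d9:-→d10:-→d11:-→d12:-→d13:-→d14:-→d15:-→d16:H4→d17:-→d18:-  best=H4
  + 45.155.186.0/24 (H0) depth=24
  + 176.0.0.0/4 (H2) depth=4
  ? 176.0.0.211  path d0:H3→d1:-→d2:-→d3:-→d4:H2→d5:-  best=H2
  + 44.0.0.0/7 (H3) depth=7
  + 192.0.0.0/8 (H3) depth=8
  ? 176.0.13.186  path d0:H3→d1:-→d2:-→d3:-→d4:H2→d5:-  best=H2
  + 192.192.0.0/11 (H6) depth=11
  - 0.0.0.0/0 clear@0
  + 181.247.56.154/32 (H1) depth=32
  ? 181.247.43.225  path d0:-→d1:-→d2:-→d3:-→d4:H2→d5:-→d6:-→d7:-→d8:-→d9:-→d10:-→d11:-→d12:-→d13:-→d14:-→d15:-→d16:H4→d17:-→d18:-→d19:-  best=H4
  + 32.0.0.0/4 (H6) depth=4
  ? 192.192.0.81  path d0:-→d1:-→d2:-→d3:-→d4:-→d5:-→d6:-→d7:-→d8:H3→d9:-→d10:-→d11:H6  best=H6
  ? 89.185.135.91  path d0:-→d1:-  best=no-route
  + 192.208.141.0/24 (H5) depth=24
  + 45.155.176.0/20 (H1) depth=20
  ? 44.0.16.112  path d0:-→d1:-→d2:-→d3:-→d4:H6→d5:-→d6:-→d7:H3  best=H3
  - 192.192.0.0/11 clear@11
  ? 44.10.231.201  path d0:-→d1:-→d2:-→d3:-→d4:H6→d5:-→d6:-→d7:H3  best=H3
  ? 192.208.141.1  path d0:-→d1:-→d2:-→d3:-→d4:-→d5:-→d6:-→d7:-→d8:H3→d9:-→d10:-→d11:-→d12:-→d13:-→d14:-→d15:-→d16:-→d17:-→d18:-→d19:-→d20:-→d21:-→d22:-→d23:-→d24:H5  best=H5

== LOOKUPS ==
["H4","H4","H4","H2","H2","H4","H6","no-route","H3","H3","H5"]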